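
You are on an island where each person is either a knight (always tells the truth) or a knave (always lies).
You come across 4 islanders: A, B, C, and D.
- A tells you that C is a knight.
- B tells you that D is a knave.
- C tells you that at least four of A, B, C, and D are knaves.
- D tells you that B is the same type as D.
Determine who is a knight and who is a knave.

A is a knave, B is a knight, C is a knave, and D is a knave.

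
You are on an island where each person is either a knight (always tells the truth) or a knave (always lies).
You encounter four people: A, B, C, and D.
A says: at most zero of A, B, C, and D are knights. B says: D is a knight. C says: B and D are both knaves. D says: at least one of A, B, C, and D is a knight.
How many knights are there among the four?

The unique consistent assignment is A=knave, B=knight, C=knave, D=knight.
That has 2 knights.

2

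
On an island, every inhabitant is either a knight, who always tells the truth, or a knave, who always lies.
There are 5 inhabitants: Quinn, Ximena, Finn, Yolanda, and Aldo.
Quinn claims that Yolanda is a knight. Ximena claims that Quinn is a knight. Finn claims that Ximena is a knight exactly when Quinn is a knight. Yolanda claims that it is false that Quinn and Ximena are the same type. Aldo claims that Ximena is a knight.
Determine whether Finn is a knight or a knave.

Finn is a knight.

Consistent assignments: {Quinn=knave, Ximena=knave, Finn=knight, Yolanda=knave, Aldo=knave}
In every consistent assignment, Finn is a knight.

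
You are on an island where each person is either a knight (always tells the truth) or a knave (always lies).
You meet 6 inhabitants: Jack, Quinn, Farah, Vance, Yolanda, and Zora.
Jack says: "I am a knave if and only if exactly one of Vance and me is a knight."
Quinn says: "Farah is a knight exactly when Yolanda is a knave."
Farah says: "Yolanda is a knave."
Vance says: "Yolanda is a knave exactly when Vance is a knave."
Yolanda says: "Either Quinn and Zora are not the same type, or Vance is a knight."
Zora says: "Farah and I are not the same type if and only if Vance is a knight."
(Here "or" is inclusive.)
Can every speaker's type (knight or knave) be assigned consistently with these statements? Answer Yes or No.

One consistent assignment: Jack=knight, Quinn=knight, Farah=knave, Vance=knight, Yolanda=knight, Zora=knight.

Yes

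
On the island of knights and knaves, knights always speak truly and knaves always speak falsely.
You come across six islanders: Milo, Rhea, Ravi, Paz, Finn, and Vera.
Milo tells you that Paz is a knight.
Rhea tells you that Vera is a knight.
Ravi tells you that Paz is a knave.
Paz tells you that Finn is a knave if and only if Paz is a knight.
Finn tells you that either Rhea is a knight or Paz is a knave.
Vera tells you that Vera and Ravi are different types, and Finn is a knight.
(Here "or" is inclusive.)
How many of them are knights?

2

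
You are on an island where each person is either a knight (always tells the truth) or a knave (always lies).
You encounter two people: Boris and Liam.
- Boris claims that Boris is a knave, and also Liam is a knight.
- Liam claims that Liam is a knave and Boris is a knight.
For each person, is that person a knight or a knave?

Boris is a knave and Liam is a knave.

Suppose Boris is a knight. Then Boris's statement "Boris is a knave, and also Liam is a knight" would have to be true. Checking the 2 ways to assign the others, none is consistent with every speaker.
(For instance, with Liam=knave, Boris's claim "Boris is a knave, and also Liam is a knight" comes out false where it would need to be true.)
So Boris must be a knave, making "Boris is a knave, and also Liam is a knight" false. Taking Boris=knave, Liam=knave, each remaining statement checks out:
  Liam (knave): "Liam is a knave and Boris is a knight" — false. ✓
This is the unique consistent assignment.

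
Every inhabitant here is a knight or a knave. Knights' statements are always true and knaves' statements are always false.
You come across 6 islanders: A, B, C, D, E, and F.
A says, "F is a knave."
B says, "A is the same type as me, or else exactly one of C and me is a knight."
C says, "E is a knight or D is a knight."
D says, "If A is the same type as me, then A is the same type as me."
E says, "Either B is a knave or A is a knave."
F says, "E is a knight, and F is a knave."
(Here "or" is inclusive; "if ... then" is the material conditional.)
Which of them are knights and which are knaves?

A is a knight, B is a knight, C is a knight, D is a knight, E is a knave, and F is a knave.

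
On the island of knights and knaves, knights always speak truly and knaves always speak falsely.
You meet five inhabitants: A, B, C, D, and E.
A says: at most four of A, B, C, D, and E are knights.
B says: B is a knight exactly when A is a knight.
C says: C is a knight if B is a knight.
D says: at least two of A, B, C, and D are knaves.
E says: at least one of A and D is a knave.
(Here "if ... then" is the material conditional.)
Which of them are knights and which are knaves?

A is a knight, B is a knight, C is a knight, D is a knave, and E is a knight.

A is a knight; "at most four of A, B, C, D, and E are knights" is true, as required.
B is a knight, and the claim "B is a knight exactly when A is a knight" is indeed true.
C is a knight; "C is a knight if B is a knight" is true, as required.
D is a knave, so "at least two of A, B, C, and D are knaves" must be False — and it is.
E (knight): "at least one of A and D is a knave" — true. ✓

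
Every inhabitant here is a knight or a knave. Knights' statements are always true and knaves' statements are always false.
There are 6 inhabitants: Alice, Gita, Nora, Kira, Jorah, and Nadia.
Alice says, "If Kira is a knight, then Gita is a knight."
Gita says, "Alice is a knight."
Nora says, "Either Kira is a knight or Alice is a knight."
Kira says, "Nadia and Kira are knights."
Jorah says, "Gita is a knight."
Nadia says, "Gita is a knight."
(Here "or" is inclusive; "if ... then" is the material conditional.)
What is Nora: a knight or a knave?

Nora is a knight.

Consistent assignments: {Alice=knight, Gita=knight, Nora=knight, Kira=knight, Jorah=knight, Nadia=knight}; {Alice=knight, Gita=knight, Nora=knight, Kira=knave, Jorah=knight, Nadia=knight}
In every consistent assignment, Nora is a knight.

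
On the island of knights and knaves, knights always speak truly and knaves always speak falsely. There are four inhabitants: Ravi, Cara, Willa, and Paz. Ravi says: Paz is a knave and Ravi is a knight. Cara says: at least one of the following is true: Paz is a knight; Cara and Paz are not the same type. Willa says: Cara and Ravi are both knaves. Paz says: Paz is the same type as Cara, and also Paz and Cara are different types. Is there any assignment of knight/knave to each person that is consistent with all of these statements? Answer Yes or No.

One consistent assignment: Ravi=knight, Cara=knight, Willa=knave, Paz=knave.

Yes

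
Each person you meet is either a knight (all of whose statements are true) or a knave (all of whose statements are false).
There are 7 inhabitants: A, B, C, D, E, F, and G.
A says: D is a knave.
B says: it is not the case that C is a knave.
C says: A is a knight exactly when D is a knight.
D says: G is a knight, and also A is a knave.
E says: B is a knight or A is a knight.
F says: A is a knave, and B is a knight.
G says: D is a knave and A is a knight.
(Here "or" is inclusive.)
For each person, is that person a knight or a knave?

As a knight, A's statement "D is a knave" should be true; it is.
B (knave): "it is not the case that C is a knave" — false. ✓
C is a knave, and the claim "A is a knight exactly when D is a knight" is indeed false.
D is a knave, so "G is a knight, and also A is a knave" must be false — and it is.
E (knight): "B is a knight or A is a knight" — true. ✓
F is a knave, and the claim "A is a knave, and B is a knight" is indeed false.
G (knight): "D is a knave and A is a knight" — true. ✓

A is a knight, B is a knave, C is a knave, D is a knave, E is a knight, F is a knave, and G is a knight.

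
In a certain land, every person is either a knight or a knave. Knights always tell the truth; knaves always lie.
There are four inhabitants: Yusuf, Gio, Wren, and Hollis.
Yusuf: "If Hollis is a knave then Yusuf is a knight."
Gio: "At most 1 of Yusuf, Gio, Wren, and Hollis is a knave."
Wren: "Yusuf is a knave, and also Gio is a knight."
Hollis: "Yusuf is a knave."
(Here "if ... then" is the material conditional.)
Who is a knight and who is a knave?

Yusuf (knight): "if Hollis is a knave then Yusuf is a knight" — True. ✓
Gio (knave): "at most 1 of Yusuf, Gio, Wren, and Hollis is a knave" — False. ✓
Wren is a knave, so "Yusuf is a knave, and also Gio is a knight" must be False — and it is.
Hollis is a knave; "Yusuf is a knave" is False, as required.

Knights: Yusuf. Knaves: Gio, Wren, and Hollis.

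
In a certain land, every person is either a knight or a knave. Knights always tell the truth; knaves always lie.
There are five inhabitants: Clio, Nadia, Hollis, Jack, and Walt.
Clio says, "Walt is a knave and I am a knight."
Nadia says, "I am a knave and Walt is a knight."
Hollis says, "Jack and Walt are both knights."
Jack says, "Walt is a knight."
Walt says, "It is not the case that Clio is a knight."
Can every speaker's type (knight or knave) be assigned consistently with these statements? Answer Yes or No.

Yes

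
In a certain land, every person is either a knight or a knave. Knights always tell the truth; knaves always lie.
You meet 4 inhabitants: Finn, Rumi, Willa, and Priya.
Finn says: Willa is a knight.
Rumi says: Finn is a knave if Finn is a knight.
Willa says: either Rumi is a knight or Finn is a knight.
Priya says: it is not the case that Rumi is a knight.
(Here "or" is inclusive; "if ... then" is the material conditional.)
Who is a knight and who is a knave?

Knights: Finn, Willa, and Priya. Knaves: Rumi.

As a knight, Finn's statement "Willa is a knight" should be True; it is.
Rumi is a knave, so "Finn is a knave if Finn is a knight" must be false — and it is.
Willa is a knight, and the claim "either Rumi is a knight or Finn is a knight" is indeed True.
As a knight, Priya's statement "it is not the case that Rumi is a knight" should be True; it is.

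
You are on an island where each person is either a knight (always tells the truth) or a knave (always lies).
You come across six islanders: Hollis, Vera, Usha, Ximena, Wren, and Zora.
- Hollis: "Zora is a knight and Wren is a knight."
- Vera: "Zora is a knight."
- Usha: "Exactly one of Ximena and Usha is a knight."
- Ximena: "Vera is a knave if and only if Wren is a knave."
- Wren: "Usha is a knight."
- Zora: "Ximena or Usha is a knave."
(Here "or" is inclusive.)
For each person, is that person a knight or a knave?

Hollis is a knave, Vera is a knight, Usha is a knave, Ximena is a knave, Wren is a knave, and Zora is a knight.

Since Hollis is a knave, "Zora is a knight and Wren is a knight" needs to be false, which holds.
Vera is a knight; "Zora is a knight" is True, as required.
Usha is a knave, so "exactly one of Ximena and Usha is a knight" must be false — and it is.
Ximena is a knave; "Vera is a knave if and only if Wren is a knave" is false, as required.
Wren (knave): "Usha is a knight" — false. ✓
As a knight, Zora's statement "Ximena or Usha is a knave" should be True; it is.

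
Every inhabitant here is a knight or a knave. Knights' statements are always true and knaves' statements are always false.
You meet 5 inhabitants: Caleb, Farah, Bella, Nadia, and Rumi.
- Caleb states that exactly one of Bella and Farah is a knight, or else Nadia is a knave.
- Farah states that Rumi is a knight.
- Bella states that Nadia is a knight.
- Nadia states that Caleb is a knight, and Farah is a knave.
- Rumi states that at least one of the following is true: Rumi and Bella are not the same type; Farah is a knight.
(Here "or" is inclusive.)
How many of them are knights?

3

The unique consistent assignment is Caleb=knight, Farah=knight, Bella=knave, Nadia=knave, Rumi=knight.
That has 3 knights.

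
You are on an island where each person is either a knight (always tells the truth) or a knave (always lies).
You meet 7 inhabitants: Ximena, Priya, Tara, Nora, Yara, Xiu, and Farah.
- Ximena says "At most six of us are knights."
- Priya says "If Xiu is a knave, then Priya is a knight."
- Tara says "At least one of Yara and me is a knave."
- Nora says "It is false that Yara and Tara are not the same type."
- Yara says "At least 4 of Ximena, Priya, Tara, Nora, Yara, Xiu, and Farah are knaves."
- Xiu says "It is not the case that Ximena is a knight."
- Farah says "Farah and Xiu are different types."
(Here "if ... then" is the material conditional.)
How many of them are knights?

4

The unique consistent assignment is Ximena=knight, Priya=knight, Tara=knight, Nora=knave, Yara=knave, Xiu=knave, Farah=knight.
That has 4 knights.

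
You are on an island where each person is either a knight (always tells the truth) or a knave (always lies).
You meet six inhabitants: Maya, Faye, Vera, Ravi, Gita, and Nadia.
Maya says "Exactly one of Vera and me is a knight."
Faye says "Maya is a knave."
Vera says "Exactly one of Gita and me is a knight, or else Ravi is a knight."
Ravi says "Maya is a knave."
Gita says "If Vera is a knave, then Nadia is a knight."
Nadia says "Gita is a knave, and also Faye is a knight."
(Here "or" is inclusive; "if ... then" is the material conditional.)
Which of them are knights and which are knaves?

Maya is a knight, Faye is a knave, Vera is a knave, Ravi is a knave, Gita is a knave, and Nadia is a knave.

Since Maya is a knight, "exactly one of Vera and me is a knight" needs to be true, which holds.
Faye (knave): "Maya is a knave" — false. ✓
Vera (knave): "exactly one of Gita and me is a knight, or else Ravi is a knight" — false. ✓
Ravi is a knave, so "Maya is a knave" must be false — and it is.
Gita is a knave; "if Vera is a knave, then Nadia is a knight" is false, as required.
As a knave, Nadia's statement "Gita is a knave, and also Faye is a knight" should be false; it is.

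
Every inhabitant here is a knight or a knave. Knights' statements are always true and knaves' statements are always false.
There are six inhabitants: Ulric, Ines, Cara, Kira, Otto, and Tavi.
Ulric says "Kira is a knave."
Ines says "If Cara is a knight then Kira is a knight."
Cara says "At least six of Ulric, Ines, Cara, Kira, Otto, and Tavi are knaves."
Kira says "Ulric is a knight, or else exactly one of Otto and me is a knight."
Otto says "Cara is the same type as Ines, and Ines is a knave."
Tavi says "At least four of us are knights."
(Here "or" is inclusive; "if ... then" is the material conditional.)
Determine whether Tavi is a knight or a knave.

Tavi is a knave.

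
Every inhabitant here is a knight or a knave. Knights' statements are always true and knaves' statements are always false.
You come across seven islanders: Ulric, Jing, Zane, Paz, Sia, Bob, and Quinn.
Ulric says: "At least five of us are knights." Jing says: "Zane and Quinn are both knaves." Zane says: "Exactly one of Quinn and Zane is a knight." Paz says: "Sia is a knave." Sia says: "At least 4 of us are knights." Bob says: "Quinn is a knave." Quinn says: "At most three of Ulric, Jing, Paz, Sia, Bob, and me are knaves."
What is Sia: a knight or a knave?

Sia is a knave.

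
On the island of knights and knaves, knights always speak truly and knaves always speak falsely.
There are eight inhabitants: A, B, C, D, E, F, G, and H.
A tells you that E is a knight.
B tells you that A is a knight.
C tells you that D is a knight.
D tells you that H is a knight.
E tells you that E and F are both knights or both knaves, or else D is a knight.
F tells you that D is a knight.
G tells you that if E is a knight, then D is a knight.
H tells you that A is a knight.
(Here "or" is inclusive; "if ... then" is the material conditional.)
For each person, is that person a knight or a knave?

Knights: A, B, C, D, E, F, G, and H. Knaves: none.

Since A is a knight, "E is a knight" needs to be True, which holds.
B is a knight, so "A is a knight" must be True — and it is.
As a knight, C's statement "D is a knight" should be True; it is.
As a knight, D's statement "H is a knight" should be True; it is.
E is a knight, and the claim "E and F are both knights or both knaves, or else D is a knight" is indeed True.
F is a knight, and the claim "D is a knight" is indeed True.
G is a knight, and the claim "if E is a knight, then D is a knight" is indeed True.
As a knight, H's statement "A is a knight" should be True; it is.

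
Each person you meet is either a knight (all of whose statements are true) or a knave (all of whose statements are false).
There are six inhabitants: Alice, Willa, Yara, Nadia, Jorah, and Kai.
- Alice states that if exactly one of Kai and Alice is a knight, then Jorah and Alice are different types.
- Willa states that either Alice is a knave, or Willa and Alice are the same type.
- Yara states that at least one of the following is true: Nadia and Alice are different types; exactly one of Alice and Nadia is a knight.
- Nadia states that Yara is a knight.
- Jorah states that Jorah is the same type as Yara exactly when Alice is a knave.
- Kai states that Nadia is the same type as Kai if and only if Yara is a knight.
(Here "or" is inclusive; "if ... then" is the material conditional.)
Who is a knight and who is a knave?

Alice is a knave, so "if exactly one of Kai and Alice is a knight, then Jorah and Alice are different types" must be false — and it is.
As a knight, Willa's statement "either Alice is a knave, or Willa and Alice are the same type" should be True; it is.
Since Yara is a knight, "at least one of the following is true: Nadia and Alice are different types; exactly one of Alice and Nadia is a knight" needs to be True, which holds.
Nadia is a knight, and the claim "Yara is a knight" is indeed True.
Jorah is a knave, and the claim "Jorah is the same type as Yara exactly when Alice is a knave" is indeed false.
Kai is a knight, so "Nadia is the same type as Kai if and only if Yara is a knight" must be True — and it is.

Alice is a knave, Willa is a knight, Yara is a knight, Nadia is a knight, Jorah is a knave, and Kai is a knight.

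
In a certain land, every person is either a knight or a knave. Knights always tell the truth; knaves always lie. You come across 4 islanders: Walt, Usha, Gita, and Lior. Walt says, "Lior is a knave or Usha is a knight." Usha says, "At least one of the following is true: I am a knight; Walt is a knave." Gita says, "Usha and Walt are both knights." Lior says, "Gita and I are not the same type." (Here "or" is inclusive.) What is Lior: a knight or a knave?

Consistent assignments: {Walt=knight, Usha=knave, Gita=knave, Lior=knave}
In every consistent assignment, Lior is a knave.

Lior is a knave.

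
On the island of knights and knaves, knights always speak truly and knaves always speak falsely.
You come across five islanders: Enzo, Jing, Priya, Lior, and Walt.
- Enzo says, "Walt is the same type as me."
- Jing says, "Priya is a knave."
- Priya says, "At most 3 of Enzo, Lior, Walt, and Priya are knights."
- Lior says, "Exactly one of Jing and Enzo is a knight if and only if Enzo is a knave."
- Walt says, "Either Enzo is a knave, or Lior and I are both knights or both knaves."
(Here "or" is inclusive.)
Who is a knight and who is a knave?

Knights: Priya and Walt. Knaves: Enzo, Jing, and Lior.

Suppose Enzo is a knight. Then Enzo's statement "Walt is the same type as me" would have to be true. Checking the 16 ways to assign the others, none is consistent with every speaker.
(For instance, with Jing=knave, Priya=knight, Lior=knave, Walt=knight, Walt's claim "either Enzo is a knave, or Lior and I are both knights or both knaves" comes out false where it would need to be true.)
So Enzo must be a knave, making "Walt is the same type as me" false. Taking Enzo=knave, Jing=knave, Priya=knight, Lior=knave, Walt=knight, each remaining statement checks out:
  Jing (knave): "Priya is a knave" — false. ✓
  Priya (knight): "at most 3 of Enzo, Lior, Walt, and Priya are knights" — true. ✓
  Lior (knave): "exactly one of Jing and Enzo is a knight if and only if Enzo is a knave" — false. ✓
  Walt (knight): "either Enzo is a knave, or Lior and I are both knights or both knaves" — true. ✓
This is the unique consistent assignment.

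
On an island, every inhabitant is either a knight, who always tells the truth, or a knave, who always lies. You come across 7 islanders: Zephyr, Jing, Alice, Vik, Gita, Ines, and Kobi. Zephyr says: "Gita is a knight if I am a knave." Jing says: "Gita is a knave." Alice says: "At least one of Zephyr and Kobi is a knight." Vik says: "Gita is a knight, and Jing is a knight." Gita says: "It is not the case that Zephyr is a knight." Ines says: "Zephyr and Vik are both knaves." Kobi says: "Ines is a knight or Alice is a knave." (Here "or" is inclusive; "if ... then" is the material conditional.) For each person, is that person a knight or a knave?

Zephyr is a knight, Jing is a knight, Alice is a knight, Vik is a knave, Gita is a knave, Ines is a knave, and Kobi is a knave.

Zephyr is a knight; "Gita is a knight if I am a knave" is true, as required.
As a knight, Jing's statement "Gita is a knave" should be true; it is.
Alice is a knight, and the claim "at least one of Zephyr and Kobi is a knight" is indeed true.
As a knave, Vik's statement "Gita is a knight, and Jing is a knight" should be false; it is.
Gita is a knave, so "it is not the case that Zephyr is a knight" must be false — and it is.
Ines is a knave, so "Zephyr and Vik are both knaves" must be false — and it is.
Since Kobi is a knave, "Ines is a knight or Alice is a knave" needs to be false, which holds.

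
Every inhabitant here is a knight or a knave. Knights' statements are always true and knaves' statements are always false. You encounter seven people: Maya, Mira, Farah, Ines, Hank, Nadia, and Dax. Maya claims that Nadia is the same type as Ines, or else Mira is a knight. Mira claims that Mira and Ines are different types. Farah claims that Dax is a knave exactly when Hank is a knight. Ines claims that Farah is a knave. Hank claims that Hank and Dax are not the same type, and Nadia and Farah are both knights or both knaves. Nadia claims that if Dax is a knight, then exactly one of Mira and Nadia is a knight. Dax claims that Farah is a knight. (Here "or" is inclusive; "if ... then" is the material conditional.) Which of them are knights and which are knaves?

Maya (knight): "Nadia is the same type as Ines, or else Mira is a knight" — True. ✓
Mira is a knave; "Mira and Ines are different types" is false, as required.
Farah is a knight; "Dax is a knave exactly when Hank is a knight" is True, as required.
Ines (knave): "Farah is a knave" — false. ✓
Hank is a knave; "Hank and Dax are not the same type, and Nadia and Farah are both knights or both knaves" is false, as required.
As a knave, Nadia's statement "if Dax is a knight, then exactly one of Mira and Nadia is a knight" should be false; it is.
Dax is a knight, and the claim "Farah is a knight" is indeed True.

Knights: Maya, Farah, and Dax. Knaves: Mira, Ines, Hank, and Nadia.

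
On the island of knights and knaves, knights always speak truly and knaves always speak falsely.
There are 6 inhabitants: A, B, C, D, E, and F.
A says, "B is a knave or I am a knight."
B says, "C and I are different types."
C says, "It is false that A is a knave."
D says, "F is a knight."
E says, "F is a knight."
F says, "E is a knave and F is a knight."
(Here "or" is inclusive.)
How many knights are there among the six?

1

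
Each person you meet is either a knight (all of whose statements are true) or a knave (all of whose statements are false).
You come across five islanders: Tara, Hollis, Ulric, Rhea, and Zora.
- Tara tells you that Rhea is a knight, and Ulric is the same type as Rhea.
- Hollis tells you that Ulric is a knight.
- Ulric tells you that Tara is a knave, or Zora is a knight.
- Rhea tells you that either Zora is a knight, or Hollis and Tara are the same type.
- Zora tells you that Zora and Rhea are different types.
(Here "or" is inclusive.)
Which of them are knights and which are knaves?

Suppose Tara is a knight. Then Tara's statement "Rhea is a knight, and Ulric is the same type as Rhea" would have to be true. Checking the 16 ways to assign the others, none is consistent with every speaker.
(For instance, with Hollis=knight, Ulric=knight, Rhea=knave, Zora=knave, Tara's claim "Rhea is a knight, and Ulric is the same type as Rhea" comes out false where it would need to be true.)
So Tara must be a knave, making "Rhea is a knight, and Ulric is the same type as Rhea" false. Taking Tara=knave, Hollis=knight, Ulric=knight, Rhea=knave, Zora=knave, each remaining statement checks out:
  Hollis (knight): "Ulric is a knight" — true. ✓
  Ulric (knight): "Tara is a knave, or Zora is a knight" — true. ✓
  Rhea (knave): "either Zora is a knight, or Hollis and Tara are the same type" — false. ✓
  Zora (knave): "Zora and Rhea are different types" — false. ✓
This is the unique consistent assignment.

Knights: Hollis and Ulric. Knaves: Tara, Rhea, and Zora.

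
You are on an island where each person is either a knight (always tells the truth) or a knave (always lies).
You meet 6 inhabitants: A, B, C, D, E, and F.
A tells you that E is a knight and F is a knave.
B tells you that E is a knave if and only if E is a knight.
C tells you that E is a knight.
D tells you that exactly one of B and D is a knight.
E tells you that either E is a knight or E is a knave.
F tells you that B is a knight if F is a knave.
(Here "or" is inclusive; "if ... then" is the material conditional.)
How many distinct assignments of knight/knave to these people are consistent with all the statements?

4

Consistent assignments:
  A=knight, B=knave, C=knight, D=knight, E=knight, F=knave
  A=knight, B=knave, C=knight, D=knave, E=knight, F=knave
  A=knave, B=knave, C=knight, D=knight, E=knight, F=knight
  A=knave, B=knave, C=knight, D=knave, E=knight, F=knight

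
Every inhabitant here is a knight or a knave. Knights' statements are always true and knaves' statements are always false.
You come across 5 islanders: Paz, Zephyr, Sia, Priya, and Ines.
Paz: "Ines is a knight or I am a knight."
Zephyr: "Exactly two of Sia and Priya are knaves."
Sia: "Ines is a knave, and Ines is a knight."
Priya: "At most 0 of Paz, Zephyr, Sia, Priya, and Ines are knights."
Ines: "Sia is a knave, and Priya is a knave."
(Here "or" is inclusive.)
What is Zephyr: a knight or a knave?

Zephyr is a knight.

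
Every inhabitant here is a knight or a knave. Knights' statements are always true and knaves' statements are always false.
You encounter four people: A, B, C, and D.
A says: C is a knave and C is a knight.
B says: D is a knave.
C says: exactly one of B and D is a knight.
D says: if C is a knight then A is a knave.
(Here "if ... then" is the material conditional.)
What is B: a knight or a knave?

B is a knave.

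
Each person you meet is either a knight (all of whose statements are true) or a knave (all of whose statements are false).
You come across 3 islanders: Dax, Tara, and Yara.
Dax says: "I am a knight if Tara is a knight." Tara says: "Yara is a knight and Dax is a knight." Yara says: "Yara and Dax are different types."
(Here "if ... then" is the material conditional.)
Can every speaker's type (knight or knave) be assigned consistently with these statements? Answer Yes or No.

Checking all 8 assignments, each has at least one speaker whose statement's truth value contradicts their type.

No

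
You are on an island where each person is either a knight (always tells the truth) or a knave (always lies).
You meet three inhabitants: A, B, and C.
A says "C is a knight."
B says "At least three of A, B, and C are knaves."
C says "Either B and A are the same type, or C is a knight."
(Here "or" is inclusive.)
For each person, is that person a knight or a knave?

A is a knight, B is a knave, and C is a knight.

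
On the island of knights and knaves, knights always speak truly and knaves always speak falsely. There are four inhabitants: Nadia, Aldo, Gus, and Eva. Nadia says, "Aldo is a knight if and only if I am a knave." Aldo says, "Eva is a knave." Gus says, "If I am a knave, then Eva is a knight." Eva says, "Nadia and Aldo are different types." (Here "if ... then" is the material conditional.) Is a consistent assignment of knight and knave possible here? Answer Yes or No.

One consistent assignment: Nadia=knight, Aldo=knave, Gus=knight, Eva=knight.

Yes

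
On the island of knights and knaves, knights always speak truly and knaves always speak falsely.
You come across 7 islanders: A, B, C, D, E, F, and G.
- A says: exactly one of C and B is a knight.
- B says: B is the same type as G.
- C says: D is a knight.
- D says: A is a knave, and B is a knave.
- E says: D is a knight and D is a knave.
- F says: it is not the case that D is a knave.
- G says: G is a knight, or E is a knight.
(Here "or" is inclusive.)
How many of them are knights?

3

The unique consistent assignment is A=knight, B=knight, C=knave, D=knave, E=knave, F=knave, G=knight.
That has 3 knights.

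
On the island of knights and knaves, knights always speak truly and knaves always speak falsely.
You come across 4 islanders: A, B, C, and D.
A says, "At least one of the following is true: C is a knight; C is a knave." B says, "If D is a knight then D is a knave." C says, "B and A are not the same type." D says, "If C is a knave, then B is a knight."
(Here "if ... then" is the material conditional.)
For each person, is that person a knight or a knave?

A is a knight, B is a knave, C is a knight, and D is a knight.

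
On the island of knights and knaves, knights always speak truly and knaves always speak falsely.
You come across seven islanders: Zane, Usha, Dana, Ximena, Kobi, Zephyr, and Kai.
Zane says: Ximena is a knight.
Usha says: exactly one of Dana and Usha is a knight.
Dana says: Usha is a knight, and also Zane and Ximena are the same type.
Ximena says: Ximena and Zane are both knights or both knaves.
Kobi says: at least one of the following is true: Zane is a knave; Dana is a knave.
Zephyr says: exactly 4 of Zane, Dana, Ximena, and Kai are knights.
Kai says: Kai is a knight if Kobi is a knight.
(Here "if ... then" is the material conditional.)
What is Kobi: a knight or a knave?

Consistent assignments: {Zane=knight, Usha=knave, Dana=knave, Ximena=knight, Kobi=knight, Zephyr=knave, Kai=knight}; {Zane=knight, Usha=knave, Dana=knave, Ximena=knight, Kobi=knight, Zephyr=knave, Kai=knave}
In every consistent assignment, Kobi is a knight.

Kobi is a knight.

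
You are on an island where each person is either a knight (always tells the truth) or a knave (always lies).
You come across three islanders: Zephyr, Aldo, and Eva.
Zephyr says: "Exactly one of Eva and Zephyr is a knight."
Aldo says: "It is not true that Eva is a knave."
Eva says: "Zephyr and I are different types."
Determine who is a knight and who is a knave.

Zephyr is a knave, Aldo is a knave, and Eva is a knave.

Suppose Zephyr is a knight. Then Zephyr's statement "exactly one of Eva and Zephyr is a knight" would have to be true. Checking the 4 ways to assign the others, none is consistent with every speaker.
(For instance, with Aldo=knave, Eva=knave, Eva's claim "Zephyr and I are different types" comes out true where it would need to be false.)
So Zephyr must be a knave, making "exactly one of Eva and Zephyr is a knight" false. Taking Zephyr=knave, Aldo=knave, Eva=knave, each remaining statement checks out:
  Aldo (knave): "it is not true that Eva is a knave" — false. ✓
  Eva (knave): "Zephyr and I are different types" — false. ✓
This is the unique consistent assignment.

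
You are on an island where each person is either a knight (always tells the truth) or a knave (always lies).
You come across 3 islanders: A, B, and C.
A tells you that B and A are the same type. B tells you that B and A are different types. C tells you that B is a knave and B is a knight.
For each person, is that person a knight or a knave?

Knights: B. Knaves: A and C.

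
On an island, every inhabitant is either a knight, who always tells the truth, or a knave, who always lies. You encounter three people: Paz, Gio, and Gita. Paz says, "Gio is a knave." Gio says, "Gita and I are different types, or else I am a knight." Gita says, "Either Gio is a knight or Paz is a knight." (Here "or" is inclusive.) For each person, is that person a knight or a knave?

Suppose Paz is a knight. Then Paz's statement "Gio is a knave" would have to be true. Checking the 4 ways to assign the others, none is consistent with every speaker.
(For instance, with Gio=knight, Gita=knight, Paz's claim "Gio is a knave" comes out false where it would need to be true.)
So Paz must be a knave, making "Gio is a knave" false. Taking Paz=knave, Gio=knight, Gita=knight, each remaining statement checks out:
  Gio (knight): "Gita and I are different types, or else I am a knight" — true. ✓
  Gita (knight): "either Gio is a knight or Paz is a knight" — true. ✓
This is the unique consistent assignment.

Paz is a knave, Gio is a knight, and Gita is a knight.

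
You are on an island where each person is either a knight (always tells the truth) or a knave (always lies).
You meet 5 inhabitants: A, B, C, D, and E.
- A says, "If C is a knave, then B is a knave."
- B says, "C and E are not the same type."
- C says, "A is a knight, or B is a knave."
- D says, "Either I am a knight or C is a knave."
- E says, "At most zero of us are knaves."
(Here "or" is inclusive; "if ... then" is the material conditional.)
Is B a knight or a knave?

B is a knight.

Consistent assignments: {A=knight, B=knight, C=knight, D=knight, E=knave}; {A=knight, B=knight, C=knight, D=knave, E=knave}
In every consistent assignment, B is a knight.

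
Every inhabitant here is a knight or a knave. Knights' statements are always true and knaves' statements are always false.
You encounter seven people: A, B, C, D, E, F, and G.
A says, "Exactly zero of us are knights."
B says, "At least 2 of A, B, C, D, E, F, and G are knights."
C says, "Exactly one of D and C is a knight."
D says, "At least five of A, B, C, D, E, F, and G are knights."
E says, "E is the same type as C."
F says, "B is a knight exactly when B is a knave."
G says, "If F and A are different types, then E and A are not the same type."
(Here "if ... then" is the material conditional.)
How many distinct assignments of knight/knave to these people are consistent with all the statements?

Consistent assignments:
  A=knave, B=knight, C=knight, D=knave, E=knight, F=knave, G=knight
  A=knave, B=knight, C=knight, D=knave, E=knave, F=knave, G=knight

2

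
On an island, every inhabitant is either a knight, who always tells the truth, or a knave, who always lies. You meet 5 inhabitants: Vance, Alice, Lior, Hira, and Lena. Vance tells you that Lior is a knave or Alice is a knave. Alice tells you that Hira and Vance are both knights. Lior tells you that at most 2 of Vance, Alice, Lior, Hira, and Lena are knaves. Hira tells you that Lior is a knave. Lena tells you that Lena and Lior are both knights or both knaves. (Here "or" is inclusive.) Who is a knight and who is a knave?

Vance is a knight, Alice is a knave, Lior is a knight, Hira is a knave, and Lena is a knight.

Vance (knight): "Lior is a knave or Alice is a knave" — true. ✓
Alice is a knave, and the claim "Hira and Vance are both knights" is indeed False.
Since Lior is a knight, "at most 2 of Vance, Alice, Lior, Hira, and Lena are knaves" needs to be true, which holds.
Since Hira is a knave, "Lior is a knave" needs to be False, which holds.
Lena is a knight, and the claim "Lena and Lior are both knights or both knaves" is indeed true.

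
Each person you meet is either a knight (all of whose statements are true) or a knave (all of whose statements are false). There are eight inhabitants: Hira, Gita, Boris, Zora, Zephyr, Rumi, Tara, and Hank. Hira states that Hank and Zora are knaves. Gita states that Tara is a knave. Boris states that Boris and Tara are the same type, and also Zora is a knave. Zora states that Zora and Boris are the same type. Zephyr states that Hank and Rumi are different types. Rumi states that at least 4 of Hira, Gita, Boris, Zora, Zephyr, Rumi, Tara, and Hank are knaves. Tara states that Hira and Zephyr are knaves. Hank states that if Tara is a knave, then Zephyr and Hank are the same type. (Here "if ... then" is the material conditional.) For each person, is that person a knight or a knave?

Hira is a knave, Gita is a knave, Boris is a knight, Zora is a knave, Zephyr is a knave, Rumi is a knight, Tara is a knight, and Hank is a knight.

Hira is a knave, so "Hank and Zora are knaves" must be false — and it is.
As a knave, Gita's statement "Tara is a knave" should be false; it is.
Since Boris is a knight, "Boris and Tara are the same type, and also Zora is a knave" needs to be true, which holds.
As a knave, Zora's statement "Zora and Boris are the same type" should be false; it is.
Zephyr is a knave; "Hank and Rumi are different types" is false, as required.
As a knight, Rumi's statement "at least 4 of Hira, Gita, Boris, Zora, Zephyr, Rumi, Tara, and Hank are knaves" should be true; it is.
As a knight, Tara's statement "Hira and Zephyr are knaves" should be true; it is.
Hank is a knight; "if Tara is a knave, then Zephyr and Hank are the same type" is true, as required.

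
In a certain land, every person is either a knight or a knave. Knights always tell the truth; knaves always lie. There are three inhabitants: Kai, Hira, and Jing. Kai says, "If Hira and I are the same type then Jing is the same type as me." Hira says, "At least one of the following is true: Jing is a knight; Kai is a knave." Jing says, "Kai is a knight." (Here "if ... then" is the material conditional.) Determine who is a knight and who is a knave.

Kai is a knight, Hira is a knight, and Jing is a knight.

Suppose Kai is a knave. Then Kai's statement "if Hira and I are the same type then Jing is the same type as me" would have to be false. Checking the 4 ways to assign the others, none is consistent with every speaker.
(For instance, with Hira=knight, Jing=knight, Kai's claim "if Hira and I are the same type then Jing is the same type as me" comes out true where it would need to be false.)
So Kai must be a knight, making "if Hira and I are the same type then Jing is the same type as me" true. Taking Kai=knight, Hira=knight, Jing=knight, each remaining statement checks out:
  Hira (knight): "at least one of the following is true: Jing is a knight; Kai is a knave" — true. ✓
  Jing (knight): "Kai is a knight" — true. ✓
This is the unique consistent assignment.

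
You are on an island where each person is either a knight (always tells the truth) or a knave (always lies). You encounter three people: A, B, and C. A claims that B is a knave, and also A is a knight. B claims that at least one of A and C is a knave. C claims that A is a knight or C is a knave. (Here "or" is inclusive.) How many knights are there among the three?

2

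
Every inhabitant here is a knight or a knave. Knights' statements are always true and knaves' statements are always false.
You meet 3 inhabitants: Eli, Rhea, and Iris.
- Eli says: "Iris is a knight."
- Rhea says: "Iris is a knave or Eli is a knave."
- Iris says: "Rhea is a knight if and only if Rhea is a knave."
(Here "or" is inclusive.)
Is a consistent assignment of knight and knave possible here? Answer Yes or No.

Yes

One consistent assignment: Eli=knave, Rhea=knight, Iris=knave.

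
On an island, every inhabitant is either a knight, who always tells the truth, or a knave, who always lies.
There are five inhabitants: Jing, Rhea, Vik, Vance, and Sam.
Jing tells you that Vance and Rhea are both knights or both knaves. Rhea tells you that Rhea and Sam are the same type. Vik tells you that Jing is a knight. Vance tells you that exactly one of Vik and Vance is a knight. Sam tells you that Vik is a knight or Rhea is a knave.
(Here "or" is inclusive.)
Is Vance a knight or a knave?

Vance is a knight.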